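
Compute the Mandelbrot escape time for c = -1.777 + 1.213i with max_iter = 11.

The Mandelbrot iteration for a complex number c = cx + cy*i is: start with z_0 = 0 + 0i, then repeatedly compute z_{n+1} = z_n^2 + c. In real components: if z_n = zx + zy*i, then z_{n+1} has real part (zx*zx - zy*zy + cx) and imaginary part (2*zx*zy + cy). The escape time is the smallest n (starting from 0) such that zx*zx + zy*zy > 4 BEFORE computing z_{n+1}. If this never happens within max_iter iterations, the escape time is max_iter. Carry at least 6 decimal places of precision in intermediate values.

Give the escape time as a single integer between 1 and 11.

Answer: 1

Derivation:
z_0 = 0 + 0i, c = -1.7770 + 1.2130i
Iter 1: z = -1.7770 + 1.2130i, |z|^2 = 4.6291
Escaped at iteration 1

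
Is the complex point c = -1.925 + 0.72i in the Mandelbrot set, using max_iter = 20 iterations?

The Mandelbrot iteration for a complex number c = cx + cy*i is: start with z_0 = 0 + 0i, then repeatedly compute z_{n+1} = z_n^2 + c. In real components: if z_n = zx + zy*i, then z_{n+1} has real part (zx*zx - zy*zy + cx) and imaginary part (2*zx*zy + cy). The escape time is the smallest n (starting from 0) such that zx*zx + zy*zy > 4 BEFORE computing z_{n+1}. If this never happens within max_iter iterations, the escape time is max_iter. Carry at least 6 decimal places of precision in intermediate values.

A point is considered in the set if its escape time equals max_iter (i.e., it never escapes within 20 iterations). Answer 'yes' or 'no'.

z_0 = 0 + 0i, c = -1.9250 + 0.7200i
Iter 1: z = -1.9250 + 0.7200i, |z|^2 = 4.2240
Escaped at iteration 1

Answer: no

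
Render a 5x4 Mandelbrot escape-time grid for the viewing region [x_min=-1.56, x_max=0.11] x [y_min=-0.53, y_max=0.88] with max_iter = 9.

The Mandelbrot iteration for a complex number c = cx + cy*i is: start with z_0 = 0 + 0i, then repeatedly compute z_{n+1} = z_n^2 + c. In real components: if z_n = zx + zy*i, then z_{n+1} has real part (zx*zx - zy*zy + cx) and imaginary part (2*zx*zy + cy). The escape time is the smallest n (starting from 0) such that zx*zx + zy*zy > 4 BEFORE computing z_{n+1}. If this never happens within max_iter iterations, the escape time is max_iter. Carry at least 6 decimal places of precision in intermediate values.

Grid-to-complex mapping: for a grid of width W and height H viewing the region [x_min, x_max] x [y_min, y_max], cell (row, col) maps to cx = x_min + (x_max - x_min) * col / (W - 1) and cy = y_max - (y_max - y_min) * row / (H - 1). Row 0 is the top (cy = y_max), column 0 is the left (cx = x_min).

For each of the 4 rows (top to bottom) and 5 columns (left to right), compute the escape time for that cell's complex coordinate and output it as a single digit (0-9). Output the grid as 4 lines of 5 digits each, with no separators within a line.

(row=0, col=0): c = -1.5600 + 0.8800i → escape time 3
(row=0, col=1): c = -1.1425 + 0.8800i → escape time 3
(row=0, col=2): c = -0.7250 + 0.8800i → escape time 4
(row=0, col=3): c = -0.3075 + 0.8800i → escape time 6
(row=0, col=4): c = 0.1100 + 0.8800i → escape time 5
(row=1, col=0): c = -1.5600 + 0.4100i → escape time 4
(row=1, col=1): c = -1.1425 + 0.4100i → escape time 6
(row=1, col=2): c = -0.7250 + 0.4100i → escape time 9
(row=1, col=3): c = -0.3075 + 0.4100i → escape time 9
(row=1, col=4): c = 0.1100 + 0.4100i → escape time 9
(row=2, col=0): c = -1.5600 + -0.0600i → escape time 7
(row=2, col=1): c = -1.1425 + -0.0600i → escape time 9
(row=2, col=2): c = -0.7250 + -0.0600i → escape time 9
(row=2, col=3): c = -0.3075 + -0.0600i → escape time 9
(row=2, col=4): c = 0.1100 + -0.0600i → escape time 9
(row=3, col=0): c = -1.5600 + -0.5300i → escape time 3
(row=3, col=1): c = -1.1425 + -0.5300i → escape time 5
(row=3, col=2): c = -0.7250 + -0.5300i → escape time 6
(row=3, col=3): c = -0.3075 + -0.5300i → escape time 9
(row=3, col=4): c = 0.1100 + -0.5300i → escape time 9

Answer: 33465
46999
79999
35699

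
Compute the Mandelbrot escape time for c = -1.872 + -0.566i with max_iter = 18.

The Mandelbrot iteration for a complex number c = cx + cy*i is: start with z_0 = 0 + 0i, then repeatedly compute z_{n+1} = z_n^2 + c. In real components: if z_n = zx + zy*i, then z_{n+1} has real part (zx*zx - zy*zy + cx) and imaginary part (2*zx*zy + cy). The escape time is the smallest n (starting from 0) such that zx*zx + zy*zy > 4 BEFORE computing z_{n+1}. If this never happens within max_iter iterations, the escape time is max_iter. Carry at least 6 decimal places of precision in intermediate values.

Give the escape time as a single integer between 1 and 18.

Answer: 2

Derivation:
z_0 = 0 + 0i, c = -1.8720 + -0.5660i
Iter 1: z = -1.8720 + -0.5660i, |z|^2 = 3.8247
Iter 2: z = 1.3120 + 1.5531i, |z|^2 = 4.1335
Escaped at iteration 2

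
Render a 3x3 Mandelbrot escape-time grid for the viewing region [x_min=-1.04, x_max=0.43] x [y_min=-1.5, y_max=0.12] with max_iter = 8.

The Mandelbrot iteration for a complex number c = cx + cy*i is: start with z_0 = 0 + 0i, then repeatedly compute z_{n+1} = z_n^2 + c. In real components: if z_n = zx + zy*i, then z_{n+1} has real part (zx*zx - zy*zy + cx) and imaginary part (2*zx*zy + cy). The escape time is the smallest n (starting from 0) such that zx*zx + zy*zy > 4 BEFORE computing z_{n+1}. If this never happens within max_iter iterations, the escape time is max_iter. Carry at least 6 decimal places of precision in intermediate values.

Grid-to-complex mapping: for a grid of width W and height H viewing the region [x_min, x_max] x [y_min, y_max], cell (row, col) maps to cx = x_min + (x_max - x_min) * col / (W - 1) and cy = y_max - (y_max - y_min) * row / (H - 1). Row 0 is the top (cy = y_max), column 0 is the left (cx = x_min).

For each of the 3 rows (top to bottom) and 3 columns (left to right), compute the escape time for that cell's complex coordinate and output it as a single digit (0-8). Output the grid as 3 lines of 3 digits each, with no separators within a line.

(row=0, col=0): c = -1.0400 + 0.1200i → escape time 8
(row=0, col=1): c = -0.3050 + 0.1200i → escape time 8
(row=0, col=2): c = 0.4300 + 0.1200i → escape time 7
(row=1, col=0): c = -1.0400 + -0.6900i → escape time 4
(row=1, col=1): c = -0.3050 + -0.6900i → escape time 8
(row=1, col=2): c = 0.4300 + -0.6900i → escape time 5
(row=2, col=0): c = -1.0400 + -1.5000i → escape time 2
(row=2, col=1): c = -0.3050 + -1.5000i → escape time 2
(row=2, col=2): c = 0.4300 + -1.5000i → escape time 2

Answer: 887
485
222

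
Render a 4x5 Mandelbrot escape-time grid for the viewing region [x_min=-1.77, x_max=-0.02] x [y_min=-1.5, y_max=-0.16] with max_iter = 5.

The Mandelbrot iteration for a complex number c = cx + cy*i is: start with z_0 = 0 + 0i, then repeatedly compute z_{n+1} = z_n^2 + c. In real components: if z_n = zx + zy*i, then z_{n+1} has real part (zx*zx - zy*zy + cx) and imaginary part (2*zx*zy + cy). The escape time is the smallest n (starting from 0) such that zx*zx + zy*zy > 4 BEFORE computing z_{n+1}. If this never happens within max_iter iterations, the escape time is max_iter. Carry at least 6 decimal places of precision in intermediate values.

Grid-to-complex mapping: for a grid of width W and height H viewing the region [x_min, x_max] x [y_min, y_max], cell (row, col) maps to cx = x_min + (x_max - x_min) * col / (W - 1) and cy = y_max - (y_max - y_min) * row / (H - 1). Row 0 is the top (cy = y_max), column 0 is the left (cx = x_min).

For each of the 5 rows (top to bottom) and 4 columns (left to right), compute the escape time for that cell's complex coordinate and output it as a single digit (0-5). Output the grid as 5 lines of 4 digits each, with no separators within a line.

Answer: 4555
3555
2345
1333
1222

Derivation:
(row=0, col=0): c = -1.7700 + -0.1600i → escape time 4
(row=0, col=1): c = -1.1867 + -0.1600i → escape time 5
(row=0, col=2): c = -0.6033 + -0.1600i → escape time 5
(row=0, col=3): c = -0.0200 + -0.1600i → escape time 5
(row=1, col=0): c = -1.7700 + -0.4950i → escape time 3
(row=1, col=1): c = -1.1867 + -0.4950i → escape time 5
(row=1, col=2): c = -0.6033 + -0.4950i → escape time 5
(row=1, col=3): c = -0.0200 + -0.4950i → escape time 5
(row=2, col=0): c = -1.7700 + -0.8300i → escape time 2
(row=2, col=1): c = -1.1867 + -0.8300i → escape time 3
(row=2, col=2): c = -0.6033 + -0.8300i → escape time 4
(row=2, col=3): c = -0.0200 + -0.8300i → escape time 5
(row=3, col=0): c = -1.7700 + -1.1650i → escape time 1
(row=3, col=1): c = -1.1867 + -1.1650i → escape time 3
(row=3, col=2): c = -0.6033 + -1.1650i → escape time 3
(row=3, col=3): c = -0.0200 + -1.1650i → escape time 3
(row=4, col=0): c = -1.7700 + -1.5000i → escape time 1
(row=4, col=1): c = -1.1867 + -1.5000i → escape time 2
(row=4, col=2): c = -0.6033 + -1.5000i → escape time 2
(row=4, col=3): c = -0.0200 + -1.5000i → escape time 2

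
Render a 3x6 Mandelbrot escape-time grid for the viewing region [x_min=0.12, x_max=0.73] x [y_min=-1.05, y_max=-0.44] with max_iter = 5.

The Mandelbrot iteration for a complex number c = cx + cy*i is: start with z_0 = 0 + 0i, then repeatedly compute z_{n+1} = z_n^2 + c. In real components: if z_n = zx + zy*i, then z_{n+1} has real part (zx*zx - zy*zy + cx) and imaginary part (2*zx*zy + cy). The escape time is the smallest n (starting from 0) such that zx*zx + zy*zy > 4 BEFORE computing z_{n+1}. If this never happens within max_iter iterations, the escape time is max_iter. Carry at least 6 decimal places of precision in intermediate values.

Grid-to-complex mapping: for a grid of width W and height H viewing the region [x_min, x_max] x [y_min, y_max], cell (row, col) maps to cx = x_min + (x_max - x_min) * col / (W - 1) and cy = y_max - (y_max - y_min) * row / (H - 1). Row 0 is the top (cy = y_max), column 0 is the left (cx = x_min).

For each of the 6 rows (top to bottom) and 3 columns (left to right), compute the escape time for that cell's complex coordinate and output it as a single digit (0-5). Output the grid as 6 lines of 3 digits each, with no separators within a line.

(row=0, col=0): c = 0.1200 + -0.4400i → escape time 5
(row=0, col=1): c = 0.4250 + -0.4400i → escape time 5
(row=0, col=2): c = 0.7300 + -0.4400i → escape time 3
(row=1, col=0): c = 0.1200 + -0.5620i → escape time 5
(row=1, col=1): c = 0.4250 + -0.5620i → escape time 5
(row=1, col=2): c = 0.7300 + -0.5620i → escape time 3
(row=2, col=0): c = 0.1200 + -0.6840i → escape time 5
(row=2, col=1): c = 0.4250 + -0.6840i → escape time 5
(row=2, col=2): c = 0.7300 + -0.6840i → escape time 3
(row=3, col=0): c = 0.1200 + -0.8060i → escape time 5
(row=3, col=1): c = 0.4250 + -0.8060i → escape time 4
(row=3, col=2): c = 0.7300 + -0.8060i → escape time 2
(row=4, col=0): c = 0.1200 + -0.9280i → escape time 5
(row=4, col=1): c = 0.4250 + -0.9280i → escape time 3
(row=4, col=2): c = 0.7300 + -0.9280i → escape time 2
(row=5, col=0): c = 0.1200 + -1.0500i → escape time 4
(row=5, col=1): c = 0.4250 + -1.0500i → escape time 2
(row=5, col=2): c = 0.7300 + -1.0500i → escape time 2

Answer: 553
553
553
542
532
422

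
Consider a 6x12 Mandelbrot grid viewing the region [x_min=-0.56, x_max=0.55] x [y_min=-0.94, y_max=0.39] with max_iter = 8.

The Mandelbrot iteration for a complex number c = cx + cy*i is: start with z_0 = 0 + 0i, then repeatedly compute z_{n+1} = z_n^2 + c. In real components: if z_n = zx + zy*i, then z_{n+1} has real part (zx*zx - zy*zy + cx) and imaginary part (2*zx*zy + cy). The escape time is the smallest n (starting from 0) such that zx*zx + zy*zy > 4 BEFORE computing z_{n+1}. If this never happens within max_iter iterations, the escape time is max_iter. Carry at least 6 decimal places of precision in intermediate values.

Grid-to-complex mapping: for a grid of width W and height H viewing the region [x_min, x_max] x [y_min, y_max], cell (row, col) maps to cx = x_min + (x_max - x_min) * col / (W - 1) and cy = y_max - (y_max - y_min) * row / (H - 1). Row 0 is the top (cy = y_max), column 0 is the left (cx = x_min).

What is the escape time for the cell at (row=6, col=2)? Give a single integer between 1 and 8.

Answer: 8

Derivation:
z_0 = 0 + 0i, c = -0.1160 + -0.3355i
Iter 1: z = -0.1160 + -0.3355i, |z|^2 = 0.1260
Iter 2: z = -0.2151 + -0.2576i, |z|^2 = 0.1126
Iter 3: z = -0.1361 + -0.2246i, |z|^2 = 0.0690
Iter 4: z = -0.1479 + -0.2743i, |z|^2 = 0.0971
Iter 5: z = -0.1694 + -0.2543i, |z|^2 = 0.0933
Iter 6: z = -0.1520 + -0.2493i, |z|^2 = 0.0853
Iter 7: z = -0.1551 + -0.2597i, |z|^2 = 0.0915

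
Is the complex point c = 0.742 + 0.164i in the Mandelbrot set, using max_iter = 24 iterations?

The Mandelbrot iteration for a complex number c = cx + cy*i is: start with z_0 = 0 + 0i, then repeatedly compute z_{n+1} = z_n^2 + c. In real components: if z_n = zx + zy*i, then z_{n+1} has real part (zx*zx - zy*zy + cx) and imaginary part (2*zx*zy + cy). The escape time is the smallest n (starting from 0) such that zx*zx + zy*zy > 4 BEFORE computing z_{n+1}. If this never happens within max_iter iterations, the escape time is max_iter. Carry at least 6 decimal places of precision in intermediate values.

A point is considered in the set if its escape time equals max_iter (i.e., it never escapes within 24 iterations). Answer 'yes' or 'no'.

Answer: no

Derivation:
z_0 = 0 + 0i, c = 0.7420 + 0.1640i
Iter 1: z = 0.7420 + 0.1640i, |z|^2 = 0.5775
Iter 2: z = 1.2657 + 0.4074i, |z|^2 = 1.7679
Iter 3: z = 2.1780 + 1.1952i, |z|^2 = 6.1720
Escaped at iteration 3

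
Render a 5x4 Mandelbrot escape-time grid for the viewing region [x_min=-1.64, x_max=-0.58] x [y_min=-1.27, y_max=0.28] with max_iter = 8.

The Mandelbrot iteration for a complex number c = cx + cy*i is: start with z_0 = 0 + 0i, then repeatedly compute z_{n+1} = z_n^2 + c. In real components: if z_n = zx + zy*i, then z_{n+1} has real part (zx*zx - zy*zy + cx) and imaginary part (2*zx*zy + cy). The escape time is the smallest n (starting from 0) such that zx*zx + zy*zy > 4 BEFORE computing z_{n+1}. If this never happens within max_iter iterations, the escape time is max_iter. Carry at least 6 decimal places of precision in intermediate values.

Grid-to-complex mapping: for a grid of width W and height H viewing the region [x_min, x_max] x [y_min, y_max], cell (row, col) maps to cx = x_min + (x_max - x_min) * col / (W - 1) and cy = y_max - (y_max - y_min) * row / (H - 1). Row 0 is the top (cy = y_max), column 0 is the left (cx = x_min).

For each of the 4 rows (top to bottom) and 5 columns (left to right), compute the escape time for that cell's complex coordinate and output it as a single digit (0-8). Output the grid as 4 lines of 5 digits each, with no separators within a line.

Answer: 46888
46888
33345
12233

Derivation:
(row=0, col=0): c = -1.6400 + 0.2800i → escape time 4
(row=0, col=1): c = -1.3750 + 0.2800i → escape time 6
(row=0, col=2): c = -1.1100 + 0.2800i → escape time 8
(row=0, col=3): c = -0.8450 + 0.2800i → escape time 8
(row=0, col=4): c = -0.5800 + 0.2800i → escape time 8
(row=1, col=0): c = -1.6400 + -0.2367i → escape time 4
(row=1, col=1): c = -1.3750 + -0.2367i → escape time 6
(row=1, col=2): c = -1.1100 + -0.2367i → escape time 8
(row=1, col=3): c = -0.8450 + -0.2367i → escape time 8
(row=1, col=4): c = -0.5800 + -0.2367i → escape time 8
(row=2, col=0): c = -1.6400 + -0.7533i → escape time 3
(row=2, col=1): c = -1.3750 + -0.7533i → escape time 3
(row=2, col=2): c = -1.1100 + -0.7533i → escape time 3
(row=2, col=3): c = -0.8450 + -0.7533i → escape time 4
(row=2, col=4): c = -0.5800 + -0.7533i → escape time 5
(row=3, col=0): c = -1.6400 + -1.2700i → escape time 1
(row=3, col=1): c = -1.3750 + -1.2700i → escape time 2
(row=3, col=2): c = -1.1100 + -1.2700i → escape time 2
(row=3, col=3): c = -0.8450 + -1.2700i → escape time 3
(row=3, col=4): c = -0.5800 + -1.2700i → escape time 3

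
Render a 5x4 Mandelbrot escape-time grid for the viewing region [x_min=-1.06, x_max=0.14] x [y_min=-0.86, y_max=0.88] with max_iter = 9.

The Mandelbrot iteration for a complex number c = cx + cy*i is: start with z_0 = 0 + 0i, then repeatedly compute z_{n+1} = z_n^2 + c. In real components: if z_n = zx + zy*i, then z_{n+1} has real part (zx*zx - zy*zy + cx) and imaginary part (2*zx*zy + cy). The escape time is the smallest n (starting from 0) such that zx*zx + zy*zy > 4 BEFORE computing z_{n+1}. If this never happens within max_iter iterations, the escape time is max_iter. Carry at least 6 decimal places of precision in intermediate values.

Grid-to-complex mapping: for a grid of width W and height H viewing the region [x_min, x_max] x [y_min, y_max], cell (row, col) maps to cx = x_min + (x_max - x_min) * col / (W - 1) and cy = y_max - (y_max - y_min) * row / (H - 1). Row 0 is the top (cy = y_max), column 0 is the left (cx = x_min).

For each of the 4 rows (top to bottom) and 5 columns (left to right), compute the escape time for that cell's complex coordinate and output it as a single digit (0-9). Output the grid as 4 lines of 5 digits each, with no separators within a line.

Answer: 34595
99999
99999
34595

Derivation:
(row=0, col=0): c = -1.0600 + 0.8800i → escape time 3
(row=0, col=1): c = -0.7600 + 0.8800i → escape time 4
(row=0, col=2): c = -0.4600 + 0.8800i → escape time 5
(row=0, col=3): c = -0.1600 + 0.8800i → escape time 9
(row=0, col=4): c = 0.1400 + 0.8800i → escape time 5
(row=1, col=0): c = -1.0600 + 0.3000i → escape time 9
(row=1, col=1): c = -0.7600 + 0.3000i → escape time 9
(row=1, col=2): c = -0.4600 + 0.3000i → escape time 9
(row=1, col=3): c = -0.1600 + 0.3000i → escape time 9
(row=1, col=4): c = 0.1400 + 0.3000i → escape time 9
(row=2, col=0): c = -1.0600 + -0.2800i → escape time 9
(row=2, col=1): c = -0.7600 + -0.2800i → escape time 9
(row=2, col=2): c = -0.4600 + -0.2800i → escape time 9
(row=2, col=3): c = -0.1600 + -0.2800i → escape time 9
(row=2, col=4): c = 0.1400 + -0.2800i → escape time 9
(row=3, col=0): c = -1.0600 + -0.8600i → escape time 3
(row=3, col=1): c = -0.7600 + -0.8600i → escape time 4
(row=3, col=2): c = -0.4600 + -0.8600i → escape time 5
(row=3, col=3): c = -0.1600 + -0.8600i → escape time 9
(row=3, col=4): c = 0.1400 + -0.8600i → escape time 5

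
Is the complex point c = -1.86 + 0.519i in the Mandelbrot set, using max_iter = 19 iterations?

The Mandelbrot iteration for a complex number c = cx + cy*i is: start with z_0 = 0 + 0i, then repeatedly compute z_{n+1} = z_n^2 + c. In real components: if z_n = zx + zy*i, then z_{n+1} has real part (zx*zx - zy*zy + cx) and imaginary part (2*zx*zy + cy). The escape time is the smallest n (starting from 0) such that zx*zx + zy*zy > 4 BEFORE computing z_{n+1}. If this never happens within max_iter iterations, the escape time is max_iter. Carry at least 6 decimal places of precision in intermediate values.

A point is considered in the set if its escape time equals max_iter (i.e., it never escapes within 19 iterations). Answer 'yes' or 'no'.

z_0 = 0 + 0i, c = -1.8600 + 0.5190i
Iter 1: z = -1.8600 + 0.5190i, |z|^2 = 3.7290
Iter 2: z = 1.3302 + -1.4117i, |z|^2 = 3.7624
Iter 3: z = -2.0833 + -3.2367i, |z|^2 = 14.8167
Escaped at iteration 3

Answer: no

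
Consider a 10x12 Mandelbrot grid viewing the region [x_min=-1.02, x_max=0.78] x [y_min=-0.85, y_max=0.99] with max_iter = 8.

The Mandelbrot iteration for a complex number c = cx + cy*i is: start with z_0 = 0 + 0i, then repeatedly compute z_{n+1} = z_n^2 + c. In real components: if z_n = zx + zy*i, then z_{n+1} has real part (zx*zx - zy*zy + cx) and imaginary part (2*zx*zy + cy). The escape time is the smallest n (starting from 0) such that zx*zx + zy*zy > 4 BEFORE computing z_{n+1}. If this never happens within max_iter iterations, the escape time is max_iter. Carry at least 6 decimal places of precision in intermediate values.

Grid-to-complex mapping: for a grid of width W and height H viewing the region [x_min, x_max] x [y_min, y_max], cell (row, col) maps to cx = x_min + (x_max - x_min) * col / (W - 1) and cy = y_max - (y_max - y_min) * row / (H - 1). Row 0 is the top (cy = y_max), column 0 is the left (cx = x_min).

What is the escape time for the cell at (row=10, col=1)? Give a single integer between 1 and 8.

z_0 = 0 + 0i, c = -0.8200 + -0.6827i
Iter 1: z = -0.8200 + -0.6827i, |z|^2 = 1.1385
Iter 2: z = -0.6137 + 0.4369i, |z|^2 = 0.5676
Iter 3: z = -0.6343 + -1.2190i, |z|^2 = 1.8884
Iter 4: z = -1.9038 + 0.8637i, |z|^2 = 4.3703
Escaped at iteration 4

Answer: 4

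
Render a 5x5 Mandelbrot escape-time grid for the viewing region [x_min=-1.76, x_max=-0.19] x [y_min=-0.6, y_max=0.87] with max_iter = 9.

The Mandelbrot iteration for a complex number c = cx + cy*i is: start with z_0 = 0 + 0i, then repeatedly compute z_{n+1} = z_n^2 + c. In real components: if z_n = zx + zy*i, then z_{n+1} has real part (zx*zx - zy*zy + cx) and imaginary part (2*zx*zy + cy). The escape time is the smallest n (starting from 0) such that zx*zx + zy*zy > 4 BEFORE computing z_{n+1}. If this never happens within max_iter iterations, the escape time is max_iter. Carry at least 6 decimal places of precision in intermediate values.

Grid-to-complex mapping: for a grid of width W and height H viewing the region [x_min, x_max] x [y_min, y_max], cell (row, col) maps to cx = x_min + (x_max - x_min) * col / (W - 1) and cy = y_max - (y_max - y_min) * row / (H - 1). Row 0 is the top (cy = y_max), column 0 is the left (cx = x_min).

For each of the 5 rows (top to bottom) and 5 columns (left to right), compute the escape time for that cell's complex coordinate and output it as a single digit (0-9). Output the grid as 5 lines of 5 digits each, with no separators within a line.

Answer: 23349
33599
49999
47999
33599

Derivation:
(row=0, col=0): c = -1.7600 + 0.8700i → escape time 2
(row=0, col=1): c = -1.3675 + 0.8700i → escape time 3
(row=0, col=2): c = -0.9750 + 0.8700i → escape time 3
(row=0, col=3): c = -0.5825 + 0.8700i → escape time 4
(row=0, col=4): c = -0.1900 + 0.8700i → escape time 9
(row=1, col=0): c = -1.7600 + 0.5025i → escape time 3
(row=1, col=1): c = -1.3675 + 0.5025i → escape time 3
(row=1, col=2): c = -0.9750 + 0.5025i → escape time 5
(row=1, col=3): c = -0.5825 + 0.5025i → escape time 9
(row=1, col=4): c = -0.1900 + 0.5025i → escape time 9
(row=2, col=0): c = -1.7600 + 0.1350i → escape time 4
(row=2, col=1): c = -1.3675 + 0.1350i → escape time 9
(row=2, col=2): c = -0.9750 + 0.1350i → escape time 9
(row=2, col=3): c = -0.5825 + 0.1350i → escape time 9
(row=2, col=4): c = -0.1900 + 0.1350i → escape time 9
(row=3, col=0): c = -1.7600 + -0.2325i → escape time 4
(row=3, col=1): c = -1.3675 + -0.2325i → escape time 7
(row=3, col=2): c = -0.9750 + -0.2325i → escape time 9
(row=3, col=3): c = -0.5825 + -0.2325i → escape time 9
(row=3, col=4): c = -0.1900 + -0.2325i → escape time 9
(row=4, col=0): c = -1.7600 + -0.6000i → escape time 3
(row=4, col=1): c = -1.3675 + -0.6000i → escape time 3
(row=4, col=2): c = -0.9750 + -0.6000i → escape time 5
(row=4, col=3): c = -0.5825 + -0.6000i → escape time 9
(row=4, col=4): c = -0.1900 + -0.6000i → escape time 9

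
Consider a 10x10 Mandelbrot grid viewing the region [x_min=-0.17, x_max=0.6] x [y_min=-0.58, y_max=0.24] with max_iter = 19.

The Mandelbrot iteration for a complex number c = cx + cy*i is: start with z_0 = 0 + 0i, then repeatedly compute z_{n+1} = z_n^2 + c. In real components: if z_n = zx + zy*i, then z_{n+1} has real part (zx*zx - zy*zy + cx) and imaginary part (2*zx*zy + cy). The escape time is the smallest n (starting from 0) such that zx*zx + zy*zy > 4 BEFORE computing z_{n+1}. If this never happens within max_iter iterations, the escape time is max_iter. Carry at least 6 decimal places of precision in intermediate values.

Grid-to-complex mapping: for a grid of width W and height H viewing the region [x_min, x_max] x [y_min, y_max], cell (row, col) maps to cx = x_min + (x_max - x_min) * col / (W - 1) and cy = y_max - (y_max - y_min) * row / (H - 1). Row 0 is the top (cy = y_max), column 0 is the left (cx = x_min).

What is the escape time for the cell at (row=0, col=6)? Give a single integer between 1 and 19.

z_0 = 0 + 0i, c = 0.3433 + 0.2400i
Iter 1: z = 0.3433 + 0.2400i, |z|^2 = 0.1755
Iter 2: z = 0.4036 + 0.4048i, |z|^2 = 0.3268
Iter 3: z = 0.3424 + 0.5668i, |z|^2 = 0.4384
Iter 4: z = 0.1393 + 0.6281i, |z|^2 = 0.4139
Iter 5: z = -0.0317 + 0.4150i, |z|^2 = 0.1733
Iter 6: z = 0.1721 + 0.2136i, |z|^2 = 0.0753
Iter 7: z = 0.3273 + 0.3135i, |z|^2 = 0.2054
Iter 8: z = 0.3522 + 0.4452i, |z|^2 = 0.3223
Iter 9: z = 0.2691 + 0.5536i, |z|^2 = 0.3789
Iter 10: z = 0.1093 + 0.5379i, |z|^2 = 0.3013
Iter 11: z = 0.0659 + 0.3576i, |z|^2 = 0.1322
Iter 12: z = 0.2198 + 0.2871i, |z|^2 = 0.1308
Iter 13: z = 0.3092 + 0.3662i, |z|^2 = 0.2297
Iter 14: z = 0.3048 + 0.4665i, |z|^2 = 0.3105
Iter 15: z = 0.2186 + 0.5244i, |z|^2 = 0.3228
Iter 16: z = 0.1162 + 0.4693i, |z|^2 = 0.2337
Iter 17: z = 0.1366 + 0.3490i, |z|^2 = 0.1405
Iter 18: z = 0.2402 + 0.3353i, |z|^2 = 0.1701

Answer: 19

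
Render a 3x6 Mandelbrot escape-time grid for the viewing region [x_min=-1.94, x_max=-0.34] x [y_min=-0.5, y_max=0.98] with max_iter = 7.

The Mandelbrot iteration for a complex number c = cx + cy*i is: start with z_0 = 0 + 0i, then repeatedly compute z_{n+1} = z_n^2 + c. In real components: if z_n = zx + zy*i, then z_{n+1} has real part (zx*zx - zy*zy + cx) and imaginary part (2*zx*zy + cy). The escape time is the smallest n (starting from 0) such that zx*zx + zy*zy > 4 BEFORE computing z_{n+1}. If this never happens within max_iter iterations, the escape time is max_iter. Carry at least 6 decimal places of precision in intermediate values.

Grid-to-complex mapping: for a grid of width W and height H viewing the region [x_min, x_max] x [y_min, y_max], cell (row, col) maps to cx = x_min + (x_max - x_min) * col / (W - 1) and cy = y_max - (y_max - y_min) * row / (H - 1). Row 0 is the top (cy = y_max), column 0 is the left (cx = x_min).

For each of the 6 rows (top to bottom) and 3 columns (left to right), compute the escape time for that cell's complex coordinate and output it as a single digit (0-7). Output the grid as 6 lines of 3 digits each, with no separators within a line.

(row=0, col=0): c = -1.9400 + 0.9800i → escape time 1
(row=0, col=1): c = -1.1400 + 0.9800i → escape time 3
(row=0, col=2): c = -0.3400 + 0.9800i → escape time 5
(row=1, col=0): c = -1.9400 + 0.6840i → escape time 1
(row=1, col=1): c = -1.1400 + 0.6840i → escape time 3
(row=1, col=2): c = -0.3400 + 0.6840i → escape time 7
(row=2, col=0): c = -1.9400 + 0.3880i → escape time 2
(row=2, col=1): c = -1.1400 + 0.3880i → escape time 7
(row=2, col=2): c = -0.3400 + 0.3880i → escape time 7
(row=3, col=0): c = -1.9400 + 0.0920i → escape time 4
(row=3, col=1): c = -1.1400 + 0.0920i → escape time 7
(row=3, col=2): c = -0.3400 + 0.0920i → escape time 7
(row=4, col=0): c = -1.9400 + -0.2040i → escape time 3
(row=4, col=1): c = -1.1400 + -0.2040i → escape time 7
(row=4, col=2): c = -0.3400 + -0.2040i → escape time 7
(row=5, col=0): c = -1.9400 + -0.5000i → escape time 1
(row=5, col=1): c = -1.1400 + -0.5000i → escape time 5
(row=5, col=2): c = -0.3400 + -0.5000i → escape time 7

Answer: 135
137
277
477
377
157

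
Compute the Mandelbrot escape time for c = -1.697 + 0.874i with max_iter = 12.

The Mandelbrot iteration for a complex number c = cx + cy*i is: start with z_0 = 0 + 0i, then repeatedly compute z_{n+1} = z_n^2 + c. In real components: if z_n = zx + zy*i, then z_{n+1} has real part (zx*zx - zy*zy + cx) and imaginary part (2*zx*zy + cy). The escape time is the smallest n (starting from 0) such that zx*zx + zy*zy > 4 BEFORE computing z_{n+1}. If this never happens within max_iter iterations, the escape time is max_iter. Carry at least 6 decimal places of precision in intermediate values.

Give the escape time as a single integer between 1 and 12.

z_0 = 0 + 0i, c = -1.6970 + 0.8740i
Iter 1: z = -1.6970 + 0.8740i, |z|^2 = 3.6437
Iter 2: z = 0.4189 + -2.0924i, |z|^2 = 4.5535
Escaped at iteration 2

Answer: 2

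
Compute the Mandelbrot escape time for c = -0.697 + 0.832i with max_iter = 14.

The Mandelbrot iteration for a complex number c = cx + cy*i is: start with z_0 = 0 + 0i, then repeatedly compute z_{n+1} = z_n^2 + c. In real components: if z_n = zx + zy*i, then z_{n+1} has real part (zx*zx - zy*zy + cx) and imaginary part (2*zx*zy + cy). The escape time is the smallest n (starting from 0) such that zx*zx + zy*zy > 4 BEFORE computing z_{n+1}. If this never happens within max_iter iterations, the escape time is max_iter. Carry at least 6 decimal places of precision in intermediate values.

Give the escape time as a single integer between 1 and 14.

Answer: 4

Derivation:
z_0 = 0 + 0i, c = -0.6970 + 0.8320i
Iter 1: z = -0.6970 + 0.8320i, |z|^2 = 1.1780
Iter 2: z = -0.9034 + -0.3278i, |z|^2 = 0.9236
Iter 3: z = 0.0117 + 1.4243i, |z|^2 = 2.0287
Iter 4: z = -2.7255 + 0.8653i, |z|^2 = 8.1770
Escaped at iteration 4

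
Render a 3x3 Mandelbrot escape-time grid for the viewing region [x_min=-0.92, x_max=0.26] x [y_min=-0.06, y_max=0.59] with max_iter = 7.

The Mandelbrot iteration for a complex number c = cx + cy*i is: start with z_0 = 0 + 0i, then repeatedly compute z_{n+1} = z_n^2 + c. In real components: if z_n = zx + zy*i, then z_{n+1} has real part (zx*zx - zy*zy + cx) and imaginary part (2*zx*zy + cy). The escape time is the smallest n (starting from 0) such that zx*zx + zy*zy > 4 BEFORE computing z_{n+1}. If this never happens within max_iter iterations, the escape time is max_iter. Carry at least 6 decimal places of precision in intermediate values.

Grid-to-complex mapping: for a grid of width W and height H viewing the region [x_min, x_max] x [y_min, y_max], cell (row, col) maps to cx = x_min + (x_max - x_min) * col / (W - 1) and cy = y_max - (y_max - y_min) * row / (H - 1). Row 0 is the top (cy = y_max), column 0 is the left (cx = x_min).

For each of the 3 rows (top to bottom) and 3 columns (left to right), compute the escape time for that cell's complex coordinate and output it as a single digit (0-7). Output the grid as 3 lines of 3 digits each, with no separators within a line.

Answer: 577
777
777

Derivation:
(row=0, col=0): c = -0.9200 + 0.5900i → escape time 5
(row=0, col=1): c = -0.3300 + 0.5900i → escape time 7
(row=0, col=2): c = 0.2600 + 0.5900i → escape time 7
(row=1, col=0): c = -0.9200 + 0.2650i → escape time 7
(row=1, col=1): c = -0.3300 + 0.2650i → escape time 7
(row=1, col=2): c = 0.2600 + 0.2650i → escape time 7
(row=2, col=0): c = -0.9200 + -0.0600i → escape time 7
(row=2, col=1): c = -0.3300 + -0.0600i → escape time 7
(row=2, col=2): c = 0.2600 + -0.0600i → escape time 7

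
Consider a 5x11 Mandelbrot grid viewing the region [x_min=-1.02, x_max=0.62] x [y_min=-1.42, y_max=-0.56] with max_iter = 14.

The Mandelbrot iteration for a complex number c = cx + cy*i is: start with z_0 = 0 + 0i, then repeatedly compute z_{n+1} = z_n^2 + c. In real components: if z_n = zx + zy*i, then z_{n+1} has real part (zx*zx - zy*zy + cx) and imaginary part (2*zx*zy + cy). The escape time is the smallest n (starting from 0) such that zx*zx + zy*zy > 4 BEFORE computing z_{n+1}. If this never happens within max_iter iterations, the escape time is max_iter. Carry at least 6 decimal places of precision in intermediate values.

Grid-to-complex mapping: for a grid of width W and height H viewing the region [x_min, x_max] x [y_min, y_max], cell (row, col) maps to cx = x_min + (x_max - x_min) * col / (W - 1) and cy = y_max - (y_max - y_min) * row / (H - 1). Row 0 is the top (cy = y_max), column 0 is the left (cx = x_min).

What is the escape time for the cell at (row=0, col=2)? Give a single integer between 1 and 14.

Answer: 14

Derivation:
z_0 = 0 + 0i, c = -0.2000 + -0.5600i
Iter 1: z = -0.2000 + -0.5600i, |z|^2 = 0.3536
Iter 2: z = -0.4736 + -0.3360i, |z|^2 = 0.3372
Iter 3: z = -0.0886 + -0.2417i, |z|^2 = 0.0663
Iter 4: z = -0.2506 + -0.5172i, |z|^2 = 0.3303
Iter 5: z = -0.4047 + -0.3008i, |z|^2 = 0.2542
Iter 6: z = -0.1267 + -0.3165i, |z|^2 = 0.1163
Iter 7: z = -0.2841 + -0.4798i, |z|^2 = 0.3109
Iter 8: z = -0.3494 + -0.2874i, |z|^2 = 0.2047
Iter 9: z = -0.1605 + -0.3592i, |z|^2 = 0.1548
Iter 10: z = -0.3033 + -0.4447i, |z|^2 = 0.2897
Iter 11: z = -0.3058 + -0.2903i, |z|^2 = 0.1778
Iter 12: z = -0.1907 + -0.3825i, |z|^2 = 0.1827
Iter 13: z = -0.3099 + -0.4141i, |z|^2 = 0.2675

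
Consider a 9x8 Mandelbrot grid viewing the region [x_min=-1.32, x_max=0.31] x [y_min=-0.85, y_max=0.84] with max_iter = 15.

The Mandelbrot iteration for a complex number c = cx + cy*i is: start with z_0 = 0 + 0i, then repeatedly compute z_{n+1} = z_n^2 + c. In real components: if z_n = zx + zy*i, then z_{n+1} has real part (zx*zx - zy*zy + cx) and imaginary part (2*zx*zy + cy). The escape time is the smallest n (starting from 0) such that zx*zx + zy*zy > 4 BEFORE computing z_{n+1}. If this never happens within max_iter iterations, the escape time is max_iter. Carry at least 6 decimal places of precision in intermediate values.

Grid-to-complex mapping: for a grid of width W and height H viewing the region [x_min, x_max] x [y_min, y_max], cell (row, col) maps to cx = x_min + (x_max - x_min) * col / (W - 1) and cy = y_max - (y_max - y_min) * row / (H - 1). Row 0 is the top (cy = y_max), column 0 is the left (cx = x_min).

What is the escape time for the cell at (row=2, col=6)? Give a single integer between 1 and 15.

z_0 = 0 + 0i, c = -0.0975 + 0.3571i
Iter 1: z = -0.0975 + 0.3571i, |z|^2 = 0.1371
Iter 2: z = -0.2155 + 0.2875i, |z|^2 = 0.1291
Iter 3: z = -0.1337 + 0.2332i, |z|^2 = 0.0723
Iter 4: z = -0.1340 + 0.2948i, |z|^2 = 0.1049
Iter 5: z = -0.1664 + 0.2781i, |z|^2 = 0.1051
Iter 6: z = -0.1472 + 0.2646i, |z|^2 = 0.0916
Iter 7: z = -0.1458 + 0.2793i, |z|^2 = 0.0993
Iter 8: z = -0.1542 + 0.2757i, |z|^2 = 0.0998
Iter 9: z = -0.1497 + 0.2721i, |z|^2 = 0.0965
Iter 10: z = -0.1491 + 0.2757i, |z|^2 = 0.0982
Iter 11: z = -0.1513 + 0.2749i, |z|^2 = 0.0985
Iter 12: z = -0.1502 + 0.2740i, |z|^2 = 0.0976
Iter 13: z = -0.1500 + 0.2748i, |z|^2 = 0.0980
Iter 14: z = -0.1505 + 0.2747i, |z|^2 = 0.0981

Answer: 15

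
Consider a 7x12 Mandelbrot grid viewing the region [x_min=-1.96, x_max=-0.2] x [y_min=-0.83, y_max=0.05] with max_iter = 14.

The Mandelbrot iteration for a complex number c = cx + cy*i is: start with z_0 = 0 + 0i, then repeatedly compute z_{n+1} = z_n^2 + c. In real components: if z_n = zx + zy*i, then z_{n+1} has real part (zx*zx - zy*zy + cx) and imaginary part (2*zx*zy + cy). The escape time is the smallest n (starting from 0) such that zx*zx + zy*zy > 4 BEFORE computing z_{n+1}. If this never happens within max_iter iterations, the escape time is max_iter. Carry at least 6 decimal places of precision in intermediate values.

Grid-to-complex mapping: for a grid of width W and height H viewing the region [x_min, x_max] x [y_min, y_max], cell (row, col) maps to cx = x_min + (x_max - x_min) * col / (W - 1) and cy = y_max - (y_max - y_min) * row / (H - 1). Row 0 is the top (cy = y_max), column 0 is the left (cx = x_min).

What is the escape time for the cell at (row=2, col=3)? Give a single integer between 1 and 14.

z_0 = 0 + 0i, c = -1.0800 + -0.1100i
Iter 1: z = -1.0800 + -0.1100i, |z|^2 = 1.1785
Iter 2: z = 0.0743 + 0.1276i, |z|^2 = 0.0218
Iter 3: z = -1.0908 + -0.0910i, |z|^2 = 1.1980
Iter 4: z = 0.1015 + 0.0886i, |z|^2 = 0.0181
Iter 5: z = -1.0776 + -0.0920i, |z|^2 = 1.1696
Iter 6: z = 0.0727 + 0.0883i, |z|^2 = 0.0131
Iter 7: z = -1.0825 + -0.0972i, |z|^2 = 1.1813
Iter 8: z = 0.0824 + 0.1004i, |z|^2 = 0.0169
Iter 9: z = -1.0833 + -0.0935i, |z|^2 = 1.1822
Iter 10: z = 0.0848 + 0.0925i, |z|^2 = 0.0157
Iter 11: z = -1.0814 + -0.0943i, |z|^2 = 1.1783
Iter 12: z = 0.0805 + 0.0940i, |z|^2 = 0.0153
Iter 13: z = -1.0824 + -0.0949i, |z|^2 = 1.1805

Answer: 14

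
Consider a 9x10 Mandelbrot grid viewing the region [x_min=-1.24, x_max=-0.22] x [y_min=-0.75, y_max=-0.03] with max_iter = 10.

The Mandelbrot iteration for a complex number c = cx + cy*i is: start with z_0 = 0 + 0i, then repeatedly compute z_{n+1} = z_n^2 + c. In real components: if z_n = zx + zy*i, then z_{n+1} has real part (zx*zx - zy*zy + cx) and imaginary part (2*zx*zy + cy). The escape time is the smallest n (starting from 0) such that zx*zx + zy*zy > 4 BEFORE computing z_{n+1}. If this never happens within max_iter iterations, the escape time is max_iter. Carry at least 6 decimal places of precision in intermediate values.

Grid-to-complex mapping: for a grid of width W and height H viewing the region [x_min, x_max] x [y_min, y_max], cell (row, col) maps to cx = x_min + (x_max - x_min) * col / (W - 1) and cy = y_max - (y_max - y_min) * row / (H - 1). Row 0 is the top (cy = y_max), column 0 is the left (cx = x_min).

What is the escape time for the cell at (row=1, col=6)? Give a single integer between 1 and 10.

Answer: 10

Derivation:
z_0 = 0 + 0i, c = -0.4750 + -0.1100i
Iter 1: z = -0.4750 + -0.1100i, |z|^2 = 0.2377
Iter 2: z = -0.2615 + -0.0055i, |z|^2 = 0.0684
Iter 3: z = -0.4067 + -0.1071i, |z|^2 = 0.1768
Iter 4: z = -0.3211 + -0.0229i, |z|^2 = 0.1036
Iter 5: z = -0.3724 + -0.0953i, |z|^2 = 0.1478
Iter 6: z = -0.3454 + -0.0390i, |z|^2 = 0.1208
Iter 7: z = -0.3572 + -0.0831i, |z|^2 = 0.1345
Iter 8: z = -0.3543 + -0.0507i, |z|^2 = 0.1281
Iter 9: z = -0.3520 + -0.0741i, |z|^2 = 0.1294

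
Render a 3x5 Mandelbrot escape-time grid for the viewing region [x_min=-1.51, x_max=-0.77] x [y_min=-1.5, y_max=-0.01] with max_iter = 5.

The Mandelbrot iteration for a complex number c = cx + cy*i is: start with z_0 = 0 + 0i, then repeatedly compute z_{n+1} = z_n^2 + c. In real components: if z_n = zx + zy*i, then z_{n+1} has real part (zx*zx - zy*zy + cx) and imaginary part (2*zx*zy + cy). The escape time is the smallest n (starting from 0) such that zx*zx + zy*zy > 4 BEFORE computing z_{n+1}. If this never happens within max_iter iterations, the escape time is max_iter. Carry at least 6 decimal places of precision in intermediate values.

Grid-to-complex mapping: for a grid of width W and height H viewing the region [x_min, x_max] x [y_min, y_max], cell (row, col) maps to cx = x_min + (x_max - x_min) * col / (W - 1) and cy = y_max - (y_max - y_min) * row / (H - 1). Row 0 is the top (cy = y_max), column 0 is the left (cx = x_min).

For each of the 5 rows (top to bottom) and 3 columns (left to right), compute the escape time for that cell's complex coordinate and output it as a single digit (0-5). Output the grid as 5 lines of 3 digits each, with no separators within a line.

Answer: 555
455
334
233
122

Derivation:
(row=0, col=0): c = -1.5100 + -0.0100i → escape time 5
(row=0, col=1): c = -1.1400 + -0.0100i → escape time 5
(row=0, col=2): c = -0.7700 + -0.0100i → escape time 5
(row=1, col=0): c = -1.5100 + -0.3825i → escape time 4
(row=1, col=1): c = -1.1400 + -0.3825i → escape time 5
(row=1, col=2): c = -0.7700 + -0.3825i → escape time 5
(row=2, col=0): c = -1.5100 + -0.7550i → escape time 3
(row=2, col=1): c = -1.1400 + -0.7550i → escape time 3
(row=2, col=2): c = -0.7700 + -0.7550i → escape time 4
(row=3, col=0): c = -1.5100 + -1.1275i → escape time 2
(row=3, col=1): c = -1.1400 + -1.1275i → escape time 3
(row=3, col=2): c = -0.7700 + -1.1275i → escape time 3
(row=4, col=0): c = -1.5100 + -1.5000i → escape time 1
(row=4, col=1): c = -1.1400 + -1.5000i → escape time 2
(row=4, col=2): c = -0.7700 + -1.5000i → escape time 2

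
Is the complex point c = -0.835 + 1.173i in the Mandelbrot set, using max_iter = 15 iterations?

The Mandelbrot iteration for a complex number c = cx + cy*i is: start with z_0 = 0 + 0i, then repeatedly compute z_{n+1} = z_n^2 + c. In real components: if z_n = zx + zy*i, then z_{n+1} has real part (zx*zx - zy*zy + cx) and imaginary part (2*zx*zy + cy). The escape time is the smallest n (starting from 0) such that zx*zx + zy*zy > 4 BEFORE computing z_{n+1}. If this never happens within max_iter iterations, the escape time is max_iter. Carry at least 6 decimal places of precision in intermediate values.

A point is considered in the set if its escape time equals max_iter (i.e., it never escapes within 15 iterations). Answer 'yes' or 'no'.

Answer: no

Derivation:
z_0 = 0 + 0i, c = -0.8350 + 1.1730i
Iter 1: z = -0.8350 + 1.1730i, |z|^2 = 2.0732
Iter 2: z = -1.5137 + -0.7859i, |z|^2 = 2.9090
Iter 3: z = 0.8386 + 3.5523i, |z|^2 = 13.3219
Escaped at iteration 3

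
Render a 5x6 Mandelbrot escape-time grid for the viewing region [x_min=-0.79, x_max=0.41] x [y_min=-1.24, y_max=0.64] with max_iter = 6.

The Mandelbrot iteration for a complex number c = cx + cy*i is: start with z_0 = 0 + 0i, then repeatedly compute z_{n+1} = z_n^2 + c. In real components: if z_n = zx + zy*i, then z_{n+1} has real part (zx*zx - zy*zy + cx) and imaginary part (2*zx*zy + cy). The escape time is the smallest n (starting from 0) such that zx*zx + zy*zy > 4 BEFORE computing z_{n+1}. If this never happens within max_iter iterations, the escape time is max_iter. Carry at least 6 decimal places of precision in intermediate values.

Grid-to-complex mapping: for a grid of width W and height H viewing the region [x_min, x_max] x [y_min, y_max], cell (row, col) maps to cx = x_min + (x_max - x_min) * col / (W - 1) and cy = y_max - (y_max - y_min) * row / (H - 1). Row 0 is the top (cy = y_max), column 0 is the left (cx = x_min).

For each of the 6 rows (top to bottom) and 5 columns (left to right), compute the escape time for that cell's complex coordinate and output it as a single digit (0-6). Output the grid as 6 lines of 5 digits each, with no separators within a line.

Answer: 56666
66666
66666
66666
45653
33322

Derivation:
(row=0, col=0): c = -0.7900 + 0.6400i → escape time 5
(row=0, col=1): c = -0.4900 + 0.6400i → escape time 6
(row=0, col=2): c = -0.1900 + 0.6400i → escape time 6
(row=0, col=3): c = 0.1100 + 0.6400i → escape time 6
(row=0, col=4): c = 0.4100 + 0.6400i → escape time 6
(row=1, col=0): c = -0.7900 + 0.2640i → escape time 6
(row=1, col=1): c = -0.4900 + 0.2640i → escape time 6
(row=1, col=2): c = -0.1900 + 0.2640i → escape time 6
(row=1, col=3): c = 0.1100 + 0.2640i → escape time 6
(row=1, col=4): c = 0.4100 + 0.2640i → escape time 6
(row=2, col=0): c = -0.7900 + -0.1120i → escape time 6
(row=2, col=1): c = -0.4900 + -0.1120i → escape time 6
(row=2, col=2): c = -0.1900 + -0.1120i → escape time 6
(row=2, col=3): c = 0.1100 + -0.1120i → escape time 6
(row=2, col=4): c = 0.4100 + -0.1120i → escape time 6
(row=3, col=0): c = -0.7900 + -0.4880i → escape time 6
(row=3, col=1): c = -0.4900 + -0.4880i → escape time 6
(row=3, col=2): c = -0.1900 + -0.4880i → escape time 6
(row=3, col=3): c = 0.1100 + -0.4880i → escape time 6
(row=3, col=4): c = 0.4100 + -0.4880i → escape time 6
(row=4, col=0): c = -0.7900 + -0.8640i → escape time 4
(row=4, col=1): c = -0.4900 + -0.8640i → escape time 5
(row=4, col=2): c = -0.1900 + -0.8640i → escape time 6
(row=4, col=3): c = 0.1100 + -0.8640i → escape time 5
(row=4, col=4): c = 0.4100 + -0.8640i → escape time 3
(row=5, col=0): c = -0.7900 + -1.2400i → escape time 3
(row=5, col=1): c = -0.4900 + -1.2400i → escape time 3
(row=5, col=2): c = -0.1900 + -1.2400i → escape time 3
(row=5, col=3): c = 0.1100 + -1.2400i → escape time 2
(row=5, col=4): c = 0.4100 + -1.2400i → escape time 2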